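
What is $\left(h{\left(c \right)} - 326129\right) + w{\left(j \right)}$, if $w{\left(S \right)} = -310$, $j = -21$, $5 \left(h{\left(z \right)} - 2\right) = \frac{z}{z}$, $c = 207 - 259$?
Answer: $- \frac{1632184}{5} \approx -3.2644 \cdot 10^{5}$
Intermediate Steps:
$c = -52$ ($c = 207 - 259 = -52$)
$h{\left(z \right)} = \frac{11}{5}$ ($h{\left(z \right)} = 2 + \frac{z \frac{1}{z}}{5} = 2 + \frac{1}{5} \cdot 1 = 2 + \frac{1}{5} = \frac{11}{5}$)
$\left(h{\left(c \right)} - 326129\right) + w{\left(j \right)} = \left(\frac{11}{5} - 326129\right) - 310 = - \frac{1630634}{5} - 310 = - \frac{1632184}{5}$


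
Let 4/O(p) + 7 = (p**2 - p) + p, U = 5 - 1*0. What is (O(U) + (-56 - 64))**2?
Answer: 1162084/81 ≈ 14347.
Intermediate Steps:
U = 5 (U = 5 + 0 = 5)
O(p) = 4/(-7 + p**2) (O(p) = 4/(-7 + ((p**2 - p) + p)) = 4/(-7 + p**2))
(O(U) + (-56 - 64))**2 = (4/(-7 + 5**2) + (-56 - 64))**2 = (4/(-7 + 25) - 120)**2 = (4/18 - 120)**2 = (4*(1/18) - 120)**2 = (2/9 - 120)**2 = (-1078/9)**2 = 1162084/81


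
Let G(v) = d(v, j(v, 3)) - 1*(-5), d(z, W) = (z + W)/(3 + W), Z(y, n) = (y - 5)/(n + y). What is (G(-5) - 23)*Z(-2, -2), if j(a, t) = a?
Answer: -91/4 ≈ -22.750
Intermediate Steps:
Z(y, n) = (-5 + y)/(n + y)
d(z, W) = (W + z)/(3 + W)
G(v) = 5 + 2*v/(3 + v) (G(v) = (v + v)/(3 + v) - 1*(-5) = (2*v)/(3 + v) + 5 = 2*v/(3 + v) + 5 = 5 + 2*v/(3 + v))
(G(-5) - 23)*Z(-2, -2) = ((15 + 7*(-5))/(3 - 5) - 23)*((-5 - 2)/(-2 - 2)) = ((15 - 35)/(-2) - 23)*(-7/(-4)) = (-1/2*(-20) - 23)*(-1/4*(-7)) = (10 - 23)*(7/4) = -13*7/4 = -91/4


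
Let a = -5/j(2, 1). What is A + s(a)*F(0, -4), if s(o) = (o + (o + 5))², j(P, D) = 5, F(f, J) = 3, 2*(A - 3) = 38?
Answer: 49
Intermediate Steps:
A = 22 (A = 3 + (½)*38 = 3 + 19 = 22)
a = -1 (a = -5/5 = -5*⅕ = -1)
s(o) = (5 + 2*o)² (s(o) = (o + (5 + o))² = (5 + 2*o)²)
A + s(a)*F(0, -4) = 22 + (5 + 2*(-1))²*3 = 22 + (5 - 2)²*3 = 22 + 3²*3 = 22 + 9*3 = 22 + 27 = 49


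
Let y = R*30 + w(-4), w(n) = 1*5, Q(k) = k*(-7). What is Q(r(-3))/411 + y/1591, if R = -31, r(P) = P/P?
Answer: -10576/17673 ≈ -0.59843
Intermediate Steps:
r(P) = 1
Q(k) = -7*k
w(n) = 5
y = -925 (y = -31*30 + 5 = -930 + 5 = -925)
Q(r(-3))/411 + y/1591 = -7*1/411 - 925/1591 = -7*1/411 - 925*1/1591 = -7/411 - 25/43 = -10576/17673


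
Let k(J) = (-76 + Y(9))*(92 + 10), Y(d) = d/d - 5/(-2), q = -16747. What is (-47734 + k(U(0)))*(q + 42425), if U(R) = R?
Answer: -1415602462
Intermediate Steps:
Y(d) = 7/2 (Y(d) = 1 - 5*(-1/2) = 1 + 5/2 = 7/2)
k(J) = -7395 (k(J) = (-76 + 7/2)*(92 + 10) = -145/2*102 = -7395)
(-47734 + k(U(0)))*(q + 42425) = (-47734 - 7395)*(-16747 + 42425) = -55129*25678 = -1415602462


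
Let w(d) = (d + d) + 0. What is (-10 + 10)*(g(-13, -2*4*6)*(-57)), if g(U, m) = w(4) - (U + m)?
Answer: 0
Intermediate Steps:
w(d) = 2*d (w(d) = 2*d + 0 = 2*d)
g(U, m) = 8 - U - m (g(U, m) = 2*4 - (U + m) = 8 + (-U - m) = 8 - U - m)
(-10 + 10)*(g(-13, -2*4*6)*(-57)) = (-10 + 10)*((8 - 1*(-13) - (-2*4)*6)*(-57)) = 0*((8 + 13 - (-8)*6)*(-57)) = 0*((8 + 13 - 1*(-48))*(-57)) = 0*((8 + 13 + 48)*(-57)) = 0*(69*(-57)) = 0*(-3933) = 0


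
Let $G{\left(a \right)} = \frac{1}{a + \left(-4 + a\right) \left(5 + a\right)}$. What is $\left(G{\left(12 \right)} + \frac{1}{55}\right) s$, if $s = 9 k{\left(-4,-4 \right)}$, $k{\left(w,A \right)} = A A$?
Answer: $\frac{7308}{2035} \approx 3.5912$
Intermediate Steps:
$k{\left(w,A \right)} = A^{2}$
$s = 144$ ($s = 9 \left(-4\right)^{2} = 9 \cdot 16 = 144$)
$\left(G{\left(12 \right)} + \frac{1}{55}\right) s = \left(\frac{1}{-20 + 12^{2} + 2 \cdot 12} + \frac{1}{55}\right) 144 = \left(\frac{1}{-20 + 144 + 24} + \frac{1}{55}\right) 144 = \left(\frac{1}{148} + \frac{1}{55}\right) 144 = \frac{203}{8140} \cdot 144 = \frac{7308}{2035}$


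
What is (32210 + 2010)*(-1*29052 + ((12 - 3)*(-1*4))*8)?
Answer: -1004014800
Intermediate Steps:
(32210 + 2010)*(-1*29052 + ((12 - 3)*(-1*4))*8) = 34220*(-29052 + (9*(-4))*8) = 34220*(-29052 - 36*8) = 34220*(-29052 - 288) = 34220*(-29340) = -1004014800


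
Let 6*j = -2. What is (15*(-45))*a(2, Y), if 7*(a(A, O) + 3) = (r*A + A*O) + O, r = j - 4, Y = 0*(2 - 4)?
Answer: 20025/7 ≈ 2860.7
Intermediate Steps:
Y = 0 (Y = 0*(-2) = 0)
j = -⅓ (j = (⅙)*(-2) = -⅓ ≈ -0.33333)
r = -13/3 (r = -⅓ - 4 = -13/3 ≈ -4.3333)
a(A, O) = -3 - 13*A/21 + O/7 + A*O/7 (a(A, O) = -3 + ((-13*A/3 + A*O) + O)/7 = -3 + (O - 13*A/3 + A*O)/7 = -3 + (-13*A/21 + O/7 + A*O/7) = -3 - 13*A/21 + O/7 + A*O/7)
(15*(-45))*a(2, Y) = (15*(-45))*(-3 - 13/21*2 + (⅐)*0 + (⅐)*2*0) = -675*(-3 - 26/21 + 0 + 0) = -675*(-89/21) = 20025/7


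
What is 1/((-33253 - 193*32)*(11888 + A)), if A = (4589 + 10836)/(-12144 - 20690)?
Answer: -32834/15389736719643 ≈ -2.1335e-9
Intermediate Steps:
A = -15425/32834 (A = 15425/(-32834) = 15425*(-1/32834) = -15425/32834 ≈ -0.46979)
1/((-33253 - 193*32)*(11888 + A)) = 1/((-33253 - 193*32)*(11888 - 15425/32834)) = 1/((-33253 - 6176)*(390315167/32834)) = 1/(-39429*390315167/32834) = 1/(-15389736719643/32834) = -32834/15389736719643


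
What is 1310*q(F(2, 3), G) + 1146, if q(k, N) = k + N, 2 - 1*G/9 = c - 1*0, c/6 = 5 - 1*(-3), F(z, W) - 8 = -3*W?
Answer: -542504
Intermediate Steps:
F(z, W) = 8 - 3*W
c = 48 (c = 6*(5 - 1*(-3)) = 6*(5 + 3) = 6*8 = 48)
G = -414 (G = 18 - 9*(48 - 1*0) = 18 - 9*(48 + 0) = 18 - 9*48 = 18 - 432 = -414)
q(k, N) = N + k
1310*q(F(2, 3), G) + 1146 = 1310*(-414 + (8 - 3*3)) + 1146 = 1310*(-414 + (8 - 9)) + 1146 = 1310*(-414 - 1) + 1146 = 1310*(-415) + 1146 = -543650 + 1146 = -542504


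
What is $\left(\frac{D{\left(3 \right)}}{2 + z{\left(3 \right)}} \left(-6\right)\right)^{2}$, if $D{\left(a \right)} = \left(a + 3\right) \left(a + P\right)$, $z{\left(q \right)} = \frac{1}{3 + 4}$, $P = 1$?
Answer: $\frac{112896}{25} \approx 4515.8$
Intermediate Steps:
$z{\left(q \right)} = \frac{1}{7}$
$D{\left(a \right)} = \left(1 + a\right) \left(3 + a\right)$ ($D{\left(a \right)} = \left(a + 3\right) \left(a + 1\right) = \left(3 + a\right) \left(1 + a\right) = \left(1 + a\right) \left(3 + a\right)$)
$\left(\frac{D{\left(3 \right)}}{2 + z{\left(3 \right)}} \left(-6\right)\right)^{2} = \left(\frac{3 + 3^{2} + 4 \cdot 3}{2 + \frac{1}{7}} \left(-6\right)\right)^{2} = \left(\frac{3 + 9 + 12}{\frac{15}{7}} \left(-6\right)\right)^{2} = \left(24 \cdot \frac{7}{15} \left(-6\right)\right)^{2} = \left(\frac{56}{5} \left(-6\right)\right)^{2} = \left(- \frac{336}{5}\right)^{2} = \frac{112896}{25}$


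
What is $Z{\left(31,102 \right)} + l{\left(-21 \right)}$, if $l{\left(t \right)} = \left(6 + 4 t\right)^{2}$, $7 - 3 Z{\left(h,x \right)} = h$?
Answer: $6076$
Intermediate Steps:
$Z{\left(h,x \right)} = \frac{7}{3} - \frac{h}{3}$
$Z{\left(31,102 \right)} + l{\left(-21 \right)} = \left(\frac{7}{3} - \frac{31}{3}\right) + 4 \left(3 + 2 \left(-21\right)\right)^{2} = \left(\frac{7}{3} - \frac{31}{3}\right) + 4 \left(3 - 42\right)^{2} = -8 + 4 \left(-39\right)^{2} = -8 + 4 \cdot 1521 = -8 + 6084 = 6076$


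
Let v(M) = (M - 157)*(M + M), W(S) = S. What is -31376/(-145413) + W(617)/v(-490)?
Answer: 19983986381/92200566780 ≈ 0.21674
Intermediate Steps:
v(M) = 2*M*(-157 + M) (v(M) = (-157 + M)*(2*M) = 2*M*(-157 + M))
-31376/(-145413) + W(617)/v(-490) = -31376/(-145413) + 617/((2*(-490)*(-157 - 490))) = -31376*(-1/145413) + 617/((2*(-490)*(-647))) = 31376/145413 + 617/634060 = 19983986381/92200566780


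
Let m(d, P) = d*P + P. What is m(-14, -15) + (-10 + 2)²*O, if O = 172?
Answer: 11203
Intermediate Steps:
m(d, P) = P + P*d (m(d, P) = P*d + P = P + P*d)
m(-14, -15) + (-10 + 2)²*O = -15*(1 - 14) + (-10 + 2)²*172 = -15*(-13) + (-8)²*172 = 195 + 64*172 = 195 + 11008 = 11203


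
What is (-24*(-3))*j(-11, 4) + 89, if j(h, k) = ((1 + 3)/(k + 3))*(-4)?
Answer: -529/7 ≈ -75.571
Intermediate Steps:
j(h, k) = -16/(3 + k) (j(h, k) = (4/(3 + k))*(-4) = -16/(3 + k))
(-24*(-3))*j(-11, 4) + 89 = (-24*(-3))*(-16/(3 + 4)) + 89 = 72*(-16/7) + 89 = -1152/7 + 89 = -529/7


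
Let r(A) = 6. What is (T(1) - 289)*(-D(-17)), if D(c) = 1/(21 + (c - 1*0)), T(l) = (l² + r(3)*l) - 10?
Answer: 73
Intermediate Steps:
T(l) = -10 + l² + 6*l (T(l) = (l² + 6*l) - 10 = -10 + l² + 6*l)
D(c) = 1/(21 + c) (D(c) = 1/(21 + (c + 0)) = 1/(21 + c))
(T(1) - 289)*(-D(-17)) = ((-10 + 1² + 6*1) - 289)*(-1/(21 - 17)) = ((-10 + 1 + 6) - 289)*(-1/4) = (-3 - 289)*(-1*¼) = -292*(-¼) = 73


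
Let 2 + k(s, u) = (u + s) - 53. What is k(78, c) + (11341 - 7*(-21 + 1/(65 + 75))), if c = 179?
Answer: 233799/20 ≈ 11690.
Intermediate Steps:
k(s, u) = -55 + s + u (k(s, u) = -2 + ((u + s) - 53) = -2 + ((s + u) - 53) = -2 + (-53 + s + u) = -55 + s + u)
k(78, c) + (11341 - 7*(-21 + 1/(65 + 75))) = (-55 + 78 + 179) + (11341 - 7*(-21 + 1/(65 + 75))) = 202 + (11341 - 7*(-21 + 1/140)) = 202 + (11341 - 7*(-2939/140)) = 202 + (11341 + 2939/20) = 202 + 229759/20 = 233799/20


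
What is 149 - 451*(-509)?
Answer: 229708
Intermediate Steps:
149 - 451*(-509) = 149 + 229559 = 229708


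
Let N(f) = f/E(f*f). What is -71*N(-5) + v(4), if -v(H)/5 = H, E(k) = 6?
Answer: 235/6 ≈ 39.167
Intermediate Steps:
v(H) = -5*H
N(f) = f/6
-71*N(-5) + v(4) = -71*(-5)/6 - 5*4 = -71*(-⅚) - 20 = 355/6 - 20 = 235/6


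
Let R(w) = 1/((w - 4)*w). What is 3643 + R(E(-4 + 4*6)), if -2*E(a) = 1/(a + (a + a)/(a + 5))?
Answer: 15875491/4345 ≈ 3653.7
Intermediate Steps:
E(a) = -1/(2*(a + 2*a/(5 + a))) (E(a) = -1/(2*(a + (a + a)/(a + 5))) = -1/(2*(a + (2*a)/(5 + a))) = -1/(2*(a + 2*a/(5 + a))))
R(w) = 1/(w*(-4 + w)) (R(w) = 1/((-4 + w)*w) = 1/(w*(-4 + w)))
3643 + R(E(-4 + 4*6)) = 3643 + 1/((((-5 - (-4 + 4*6))/(2*(-4 + 4*6)*(7 + (-4 + 4*6)))))*(-4 + (-5 - (-4 + 4*6))/(2*(-4 + 4*6)*(7 + (-4 + 4*6))))) = 3643 + 1/((((-5 - (-4 + 24))/(2*(-4 + 24)*(7 + (-4 + 24)))))*(-4 + (-5 - (-4 + 24))/(2*(-4 + 24)*(7 + (-4 + 24))))) = 3643 + 1/((((½)*(-5 - 1*20)/(20*(7 + 20))))*(-4 + (½)*(-5 - 1*20)/(20*(7 + 20)))) = 3643 + 1/((((½)*(1/20)*(-5 - 20)/27))*(-4 + (½)*(1/20)*(-5 - 20)/27)) = 3643 + 1/((((½)*(1/20)*(1/27)*(-25)))*(-4 + (½)*(1/20)*(1/27)*(-25))) = 3643 + 1/((-5/216)*(-4 - 5/216)) = 3643 - 216/(5*(-869/216)) = 3643 - 216/5*(-216/869) = 3643 + 46656/4345 = 15875491/4345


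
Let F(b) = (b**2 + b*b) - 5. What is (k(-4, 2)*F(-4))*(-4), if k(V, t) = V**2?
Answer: -1728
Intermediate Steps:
F(b) = -5 + 2*b**2 (F(b) = (b**2 + b**2) - 5 = 2*b**2 - 5 = -5 + 2*b**2)
(k(-4, 2)*F(-4))*(-4) = ((-4)**2*(-5 + 2*(-4)**2))*(-4) = (16*(-5 + 2*16))*(-4) = (16*(-5 + 32))*(-4) = (16*27)*(-4) = 432*(-4) = -1728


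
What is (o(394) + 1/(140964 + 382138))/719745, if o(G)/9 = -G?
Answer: -1854919691/376500048990 ≈ -0.0049267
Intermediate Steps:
o(G) = -9*G (o(G) = 9*(-G) = -9*G)
(o(394) + 1/(140964 + 382138))/719745 = (-9*394 + 1/(140964 + 382138))/719745 = (-3546 + 1/523102)*(1/719745) = -1854919691/523102*1/719745 = -1854919691/376500048990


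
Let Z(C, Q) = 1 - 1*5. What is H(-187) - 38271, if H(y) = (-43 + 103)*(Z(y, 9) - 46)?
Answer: -41271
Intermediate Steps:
Z(C, Q) = -4 (Z(C, Q) = 1 - 5 = -4)
H(y) = -3000 (H(y) = (-43 + 103)*(-4 - 46) = 60*(-50) = -3000)
H(-187) - 38271 = -3000 - 38271 = -41271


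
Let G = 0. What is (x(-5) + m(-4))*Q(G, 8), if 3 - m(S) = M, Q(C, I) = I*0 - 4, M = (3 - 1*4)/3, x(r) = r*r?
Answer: -340/3 ≈ -113.33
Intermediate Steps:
x(r) = r**2
M = -1/3 (M = (3 - 4)*(1/3) = -1*1/3 = -1/3 ≈ -0.33333)
Q(C, I) = -4 (Q(C, I) = 0 - 4 = -4)
m(S) = 10/3 (m(S) = 3 - 1*(-1/3) = 3 + 1/3 = 10/3)
(x(-5) + m(-4))*Q(G, 8) = ((-5)**2 + 10/3)*(-4) = (25 + 10/3)*(-4) = (85/3)*(-4) = -340/3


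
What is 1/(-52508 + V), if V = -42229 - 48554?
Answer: -1/143291 ≈ -6.9788e-6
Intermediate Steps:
V = -90783
1/(-52508 + V) = 1/(-52508 - 90783) = 1/(-143291) = -1/143291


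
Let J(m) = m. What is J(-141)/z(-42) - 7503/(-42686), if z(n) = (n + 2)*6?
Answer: 1303241/1707440 ≈ 0.76327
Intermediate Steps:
z(n) = 12 + 6*n (z(n) = (2 + n)*6 = 12 + 6*n)
J(-141)/z(-42) - 7503/(-42686) = -141/(12 + 6*(-42)) - 7503/(-42686) = -141/(12 - 252) - 7503*(-1/42686) = -141/(-240) + 7503/42686 = -141*(-1/240) + 7503/42686 = 47/80 + 7503/42686 = 1303241/1707440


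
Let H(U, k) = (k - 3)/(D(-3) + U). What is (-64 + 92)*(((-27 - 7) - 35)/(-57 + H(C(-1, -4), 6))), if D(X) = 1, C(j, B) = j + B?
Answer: 368/11 ≈ 33.455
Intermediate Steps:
C(j, B) = B + j
H(U, k) = (-3 + k)/(1 + U) (H(U, k) = (k - 3)/(1 + U) = (-3 + k)/(1 + U))
(-64 + 92)*(((-27 - 7) - 35)/(-57 + H(C(-1, -4), 6))) = (-64 + 92)*(((-27 - 7) - 35)/(-57 + (-3 + 6)/(1 + (-4 - 1)))) = 28*((-34 - 35)/(-57 + 3/(1 - 5))) = 28*(-69/(-57 + 3/(-4))) = 28*(-69/(-57 - ¼*3)) = 28*(-69/(-57 - ¾)) = 28*(-69/(-231/4)) = 28*(-69*(-4/231)) = 28*(92/77) = 368/11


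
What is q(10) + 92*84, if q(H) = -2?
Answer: 7726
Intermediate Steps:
q(10) + 92*84 = -2 + 92*84 = -2 + 7728 = 7726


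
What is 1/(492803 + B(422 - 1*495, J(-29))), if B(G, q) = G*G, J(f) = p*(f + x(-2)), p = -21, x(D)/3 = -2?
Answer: 1/498132 ≈ 2.0075e-6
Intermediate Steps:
x(D) = -6 (x(D) = 3*(-2) = -6)
J(f) = 126 - 21*f (J(f) = -21*(f - 6) = -21*(-6 + f) = 126 - 21*f)
B(G, q) = G²
1/(492803 + B(422 - 1*495, J(-29))) = 1/(492803 + (422 - 1*495)²) = 1/(492803 + (422 - 495)²) = 1/(492803 + (-73)²) = 1/(492803 + 5329) = 1/498132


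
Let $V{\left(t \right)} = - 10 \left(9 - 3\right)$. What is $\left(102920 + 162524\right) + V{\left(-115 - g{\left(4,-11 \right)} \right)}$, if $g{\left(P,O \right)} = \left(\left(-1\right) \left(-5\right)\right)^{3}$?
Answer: $265384$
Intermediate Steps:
$g{\left(P,O \right)} = 125$ ($g{\left(P,O \right)} = 5^{3} = 125$)
$V{\left(t \right)} = -60$ ($V{\left(t \right)} = \left(-10\right) 6 = -60$)
$\left(102920 + 162524\right) + V{\left(-115 - g{\left(4,-11 \right)} \right)} = \left(102920 + 162524\right) - 60 = 265444 - 60 = 265384$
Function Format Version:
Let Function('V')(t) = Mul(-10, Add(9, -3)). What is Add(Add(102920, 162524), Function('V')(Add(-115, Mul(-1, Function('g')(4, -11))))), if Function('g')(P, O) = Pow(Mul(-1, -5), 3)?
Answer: 265384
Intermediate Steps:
Function('g')(P, O) = 125 (Function('g')(P, O) = Pow(5, 3) = 125)
Function('V')(t) = -60 (Function('V')(t) = Mul(-10, 6) = -60)
Add(Add(102920, 162524), Function('V')(Add(-115, Mul(-1, Function('g')(4, -11))))) = Add(Add(102920, 162524), -60) = Add(265444, -60) = 265384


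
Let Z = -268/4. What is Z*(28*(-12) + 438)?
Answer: -6834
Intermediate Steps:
Z = -67 (Z = -268*1/4 = -67)
Z*(28*(-12) + 438) = -67*(28*(-12) + 438) = -67*(-336 + 438) = -67*102 = -6834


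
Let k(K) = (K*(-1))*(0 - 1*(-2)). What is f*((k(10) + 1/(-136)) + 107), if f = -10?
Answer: -59155/68 ≈ -869.93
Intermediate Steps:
k(K) = -2*K (k(K) = (-K)*(0 + 2) = -K*2 = -2*K)
f*((k(10) + 1/(-136)) + 107) = -10*((-2*10 + 1/(-136)) + 107) = -10*((-20 - 1/136) + 107) = -10*(-2721/136 + 107) = -10*11831/136 = -59155/68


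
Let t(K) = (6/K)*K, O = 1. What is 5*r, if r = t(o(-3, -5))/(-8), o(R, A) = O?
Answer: -15/4 ≈ -3.7500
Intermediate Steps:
o(R, A) = 1
t(K) = 6
r = -¾ (r = 6/(-8) = 6*(-⅛) = -¾ ≈ -0.75000)
5*r = 5*(-¾) = -15/4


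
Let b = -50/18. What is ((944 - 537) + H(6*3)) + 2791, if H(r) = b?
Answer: 28757/9 ≈ 3195.2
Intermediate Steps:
b = -25/9 (b = -50*1/18 = -25/9 ≈ -2.7778)
H(r) = -25/9
((944 - 537) + H(6*3)) + 2791 = ((944 - 537) - 25/9) + 2791 = (407 - 25/9) + 2791 = 3638/9 + 2791 = 28757/9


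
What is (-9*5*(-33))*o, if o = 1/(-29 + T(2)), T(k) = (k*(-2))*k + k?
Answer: -297/7 ≈ -42.429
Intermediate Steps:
T(k) = k - 2*k² (T(k) = (-2*k)*k + k = -2*k² + k = k - 2*k²)
o = -1/35 (o = 1/(-29 + 2*(1 - 2*2)) = 1/(-29 + 2*(1 - 4)) = 1/(-29 + 2*(-3)) = 1/(-29 - 6) = 1/(-35) = -1/35 ≈ -0.028571)
(-9*5*(-33))*o = (-9*5*(-33))*(-1/35) = -45*(-33)*(-1/35) = 1485*(-1/35) = -297/7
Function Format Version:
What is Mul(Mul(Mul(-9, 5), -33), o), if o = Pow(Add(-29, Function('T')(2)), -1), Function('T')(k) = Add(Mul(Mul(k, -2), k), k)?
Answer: Rational(-297, 7) ≈ -42.429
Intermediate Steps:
Function('T')(k) = Add(k, Mul(-2, Pow(k, 2))) (Function('T')(k) = Add(Mul(Mul(-2, k), k), k) = Add(Mul(-2, Pow(k, 2)), k) = Add(k, Mul(-2, Pow(k, 2))))
o = Rational(-1, 35) (o = Pow(Add(-29, Mul(2, Add(1, Mul(-2, 2)))), -1) = Pow(Add(-29, Mul(2, Add(1, -4))), -1) = Pow(Add(-29, Mul(2, -3)), -1) = Pow(Add(-29, -6), -1) = Pow(-35, -1) = Rational(-1, 35) ≈ -0.028571)
Mul(Mul(Mul(-9, 5), -33), o) = Mul(Mul(Mul(-9, 5), -33), Rational(-1, 35)) = Mul(Mul(-45, -33), Rational(-1, 35)) = Mul(1485, Rational(-1, 35)) = Rational(-297, 7)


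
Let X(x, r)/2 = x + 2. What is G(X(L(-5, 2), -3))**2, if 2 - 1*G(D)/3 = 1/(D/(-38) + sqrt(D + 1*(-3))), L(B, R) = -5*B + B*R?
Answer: 116368328/3301489 - 7754641*sqrt(31)/6602978 ≈ 28.708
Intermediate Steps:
X(x, r) = 4 + 2*x (X(x, r) = 2*(x + 2) = 2*(2 + x) = 4 + 2*x)
G(D) = 6 - 3/(sqrt(-3 + D) - D/38) (G(D) = 6 - 3/(D/(-38) + sqrt(D + 1*(-3))) = 6 - 3/(D*(-1/38) + sqrt(D - 3)) = 6 - 3/(-D/38 + sqrt(-3 + D)) = 6 - 3/(sqrt(-3 + D) - D/38))
G(X(L(-5, 2), -3))**2 = (6*(19 + (4 + 2*(-5*(-5 + 2))) - 38*sqrt(-3 + (4 + 2*(-5*(-5 + 2)))))/((4 + 2*(-5*(-5 + 2))) - 38*sqrt(-3 + (4 + 2*(-5*(-5 + 2))))))**2 = (6*(19 + (4 + 2*(-5*(-3))) - 38*sqrt(-3 + (4 + 2*(-5*(-3)))))/((4 + 2*(-5*(-3))) - 38*sqrt(-3 + (4 + 2*(-5*(-3))))))**2 = (6*(19 + (4 + 2*15) - 38*sqrt(-3 + (4 + 2*15)))/((4 + 2*15) - 38*sqrt(-3 + (4 + 2*15))))**2 = (6*(19 + (4 + 30) - 38*sqrt(-3 + (4 + 30)))/((4 + 30) - 38*sqrt(-3 + (4 + 30))))**2 = (6*(19 + 34 - 38*sqrt(-3 + 34))/(34 - 38*sqrt(-3 + 34)))**2 = (6*(19 + 34 - 38*sqrt(31))/(34 - 38*sqrt(31)))**2 = (6*(53 - 38*sqrt(31))/(34 - 38*sqrt(31)))**2 = 36*(53 - 38*sqrt(31))**2/(34 - 38*sqrt(31))**2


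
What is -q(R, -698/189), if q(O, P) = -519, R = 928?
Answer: 519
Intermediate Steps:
-q(R, -698/189) = -1*(-519) = 519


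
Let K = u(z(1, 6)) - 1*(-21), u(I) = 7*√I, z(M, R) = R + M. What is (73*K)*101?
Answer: 154833 + 51611*√7 ≈ 2.9138e+5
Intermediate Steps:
z(M, R) = M + R
K = 21 + 7*√7 (K = 7*√(1 + 6) - 1*(-21) = 7*√7 + 21 = 21 + 7*√7 ≈ 39.520)
(73*K)*101 = (73*(21 + 7*√7))*101 = (1533 + 511*√7)*101 = 154833 + 51611*√7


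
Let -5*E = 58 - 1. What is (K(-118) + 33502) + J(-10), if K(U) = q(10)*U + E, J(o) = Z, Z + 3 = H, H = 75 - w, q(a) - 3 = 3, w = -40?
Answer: 164473/5 ≈ 32895.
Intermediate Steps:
q(a) = 6 (q(a) = 3 + 3 = 6)
E = -57/5 (E = -(58 - 1)/5 = -1/5*57 = -57/5 ≈ -11.400)
H = 115 (H = 75 - 1*(-40) = 75 + 40 = 115)
Z = 112 (Z = -3 + 115 = 112)
J(o) = 112
K(U) = -57/5 + 6*U (K(U) = 6*U - 57/5 = -57/5 + 6*U)
(K(-118) + 33502) + J(-10) = ((-57/5 + 6*(-118)) + 33502) + 112 = ((-57/5 - 708) + 33502) + 112 = (-3597/5 + 33502) + 112 = 163913/5 + 112 = 164473/5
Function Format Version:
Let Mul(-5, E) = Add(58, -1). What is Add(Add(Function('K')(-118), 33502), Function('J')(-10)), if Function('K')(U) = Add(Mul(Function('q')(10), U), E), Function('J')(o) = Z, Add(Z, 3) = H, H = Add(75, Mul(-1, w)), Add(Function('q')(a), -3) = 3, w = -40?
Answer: Rational(164473, 5) ≈ 32895.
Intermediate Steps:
Function('q')(a) = 6 (Function('q')(a) = Add(3, 3) = 6)
E = Rational(-57, 5) (E = Mul(Rational(-1, 5), Add(58, -1)) = Mul(Rational(-1, 5), 57) = Rational(-57, 5) ≈ -11.400)
H = 115 (H = Add(75, Mul(-1, -40)) = Add(75, 40) = 115)
Z = 112 (Z = Add(-3, 115) = 112)
Function('J')(o) = 112
Function('K')(U) = Add(Rational(-57, 5), Mul(6, U)) (Function('K')(U) = Add(Mul(6, U), Rational(-57, 5)) = Add(Rational(-57, 5), Mul(6, U)))
Add(Add(Function('K')(-118), 33502), Function('J')(-10)) = Add(Add(Add(Rational(-57, 5), Mul(6, -118)), 33502), 112) = Add(Add(Add(Rational(-57, 5), -708), 33502), 112) = Add(Add(Rational(-3597, 5), 33502), 112) = Add(Rational(163913, 5), 112) = Rational(164473, 5)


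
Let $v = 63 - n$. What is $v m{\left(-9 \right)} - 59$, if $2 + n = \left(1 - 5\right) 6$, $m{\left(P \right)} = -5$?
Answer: $-504$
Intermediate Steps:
$n = -26$ ($n = -2 + \left(1 - 5\right) 6 = -2 - 24 = -26$)
$v = 89$ ($v = 63 - -26 = 63 + 26 = 89$)
$v m{\left(-9 \right)} - 59 = 89 \left(-5\right) - 59 = -445 - 59 = -504$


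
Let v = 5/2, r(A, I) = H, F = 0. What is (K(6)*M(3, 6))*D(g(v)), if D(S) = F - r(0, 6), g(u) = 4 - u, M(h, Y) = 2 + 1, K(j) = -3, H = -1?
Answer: -9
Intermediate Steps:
r(A, I) = -1
M(h, Y) = 3
v = 5/2 (v = 5*(½) = 5/2 ≈ 2.5000)
D(S) = 1 (D(S) = 0 - 1*(-1) = 0 + 1 = 1)
(K(6)*M(3, 6))*D(g(v)) = -3*3*1 = -9*1 = -9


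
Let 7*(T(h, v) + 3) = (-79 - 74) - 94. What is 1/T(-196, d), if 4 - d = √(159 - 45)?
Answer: -7/268 ≈ -0.026119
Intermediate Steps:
d = 4 - √114 (d = 4 - √(159 - 45) = 4 - √114 ≈ -6.6771)
T(h, v) = -268/7 (T(h, v) = -3 + ((-79 - 74) - 94)/7 = -3 + (-153 - 94)/7 = -3 + (⅐)*(-247) = -3 - 247/7 = -268/7)
1/T(-196, d) = 1/(-268/7) = -7/268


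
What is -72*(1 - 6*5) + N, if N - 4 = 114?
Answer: 2206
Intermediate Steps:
N = 118 (N = 4 + 114 = 118)
-72*(1 - 6*5) + N = -72*(1 - 6*5) + 118 = -72*(1 - 30) + 118 = -72*(-29) + 118 = 2088 + 118 = 2206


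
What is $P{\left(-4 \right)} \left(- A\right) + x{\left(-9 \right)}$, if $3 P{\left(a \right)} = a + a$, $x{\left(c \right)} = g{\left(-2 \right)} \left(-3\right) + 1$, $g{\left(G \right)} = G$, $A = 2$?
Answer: $\frac{37}{3} \approx 12.333$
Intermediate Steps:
$x{\left(c \right)} = 7$ ($x{\left(c \right)} = \left(-2\right) \left(-3\right) + 1 = 6 + 1 = 7$)
$P{\left(a \right)} = \frac{2 a}{3}$ ($P{\left(a \right)} = \frac{a + a}{3} = \frac{2 a}{3}$)
$P{\left(-4 \right)} \left(- A\right) + x{\left(-9 \right)} = \frac{2}{3} \left(-4\right) \left(\left(-1\right) 2\right) + 7 = \left(- \frac{8}{3}\right) \left(-2\right) + 7 = \frac{16}{3} + 7 = \frac{37}{3}$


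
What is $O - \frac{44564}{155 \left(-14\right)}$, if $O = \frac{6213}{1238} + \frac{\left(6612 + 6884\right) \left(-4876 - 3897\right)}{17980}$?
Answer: $- \frac{255519023523}{38953670} \approx -6559.6$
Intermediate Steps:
$O = - \frac{1181193511}{179510}$ ($O = 6213 \cdot \frac{1}{1238} + 13496 \left(-8773\right) \frac{1}{17980} = \frac{6213}{1238} - \frac{954842}{145} = - \frac{1181193511}{179510} \approx -6580.1$)
$O - \frac{44564}{155 \left(-14\right)} = - \frac{1181193511}{179510} - \frac{44564}{155 \left(-14\right)} = - \frac{1181193511}{179510} - \frac{44564}{-2170} = - \frac{1181193511}{179510} - 44564 \left(- \frac{1}{2170}\right) = - \frac{1181193511}{179510} - - \frac{22282}{1085} = - \frac{1181193511}{179510} + \frac{22282}{1085} = - \frac{255519023523}{38953670}$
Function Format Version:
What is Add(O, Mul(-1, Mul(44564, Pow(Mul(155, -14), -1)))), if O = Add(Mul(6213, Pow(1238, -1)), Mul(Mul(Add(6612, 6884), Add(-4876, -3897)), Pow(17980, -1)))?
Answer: Rational(-255519023523, 38953670) ≈ -6559.6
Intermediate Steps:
O = Rational(-1181193511, 179510) (O = Add(Mul(6213, Rational(1, 1238)), Mul(Mul(13496, -8773), Rational(1, 17980))) = Add(Rational(6213, 1238), Mul(-118400408, Rational(1, 17980))) = Add(Rational(6213, 1238), Rational(-954842, 145)) = Rational(-1181193511, 179510) ≈ -6580.1)
Add(O, Mul(-1, Mul(44564, Pow(Mul(155, -14), -1)))) = Add(Rational(-1181193511, 179510), Mul(-1, Mul(44564, Pow(Mul(155, -14), -1)))) = Add(Rational(-1181193511, 179510), Mul(-1, Mul(44564, Pow(-2170, -1)))) = Add(Rational(-1181193511, 179510), Mul(-1, Mul(44564, Rational(-1, 2170)))) = Add(Rational(-1181193511, 179510), Mul(-1, Rational(-22282, 1085))) = Add(Rational(-1181193511, 179510), Rational(22282, 1085)) = Rational(-255519023523, 38953670)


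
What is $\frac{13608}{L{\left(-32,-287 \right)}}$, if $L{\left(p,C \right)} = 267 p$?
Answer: $- \frac{567}{356} \approx -1.5927$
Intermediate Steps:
$\frac{13608}{L{\left(-32,-287 \right)}} = \frac{13608}{267 \left(-32\right)} = \frac{13608}{-8544} = 13608 \left(- \frac{1}{8544}\right) = - \frac{567}{356}$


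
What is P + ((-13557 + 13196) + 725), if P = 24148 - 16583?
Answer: 7929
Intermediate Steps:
P = 7565
P + ((-13557 + 13196) + 725) = 7565 + ((-13557 + 13196) + 725) = 7565 + (-361 + 725) = 7565 + 364 = 7929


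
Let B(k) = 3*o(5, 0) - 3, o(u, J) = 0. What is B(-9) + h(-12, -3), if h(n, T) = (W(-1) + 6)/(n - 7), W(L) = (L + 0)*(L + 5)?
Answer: -59/19 ≈ -3.1053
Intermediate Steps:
W(L) = L*(5 + L)
B(k) = -3 (B(k) = 3*0 - 3 = 0 - 3 = -3)
h(n, T) = 2/(-7 + n) (h(n, T) = (-(5 - 1) + 6)/(n - 7) = (-1*4 + 6)/(-7 + n) = (-4 + 6)/(-7 + n) = 2/(-7 + n))
B(-9) + h(-12, -3) = -3 + 2/(-7 - 12) = -3 + 2/(-19) = -3 + 2*(-1/19) = -3 - 2/19 = -59/19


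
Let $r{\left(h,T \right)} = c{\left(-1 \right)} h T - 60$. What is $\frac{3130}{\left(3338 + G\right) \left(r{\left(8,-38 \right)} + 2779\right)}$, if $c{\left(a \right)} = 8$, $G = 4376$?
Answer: $\frac{1565}{1106959} \approx 0.0014138$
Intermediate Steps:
$r{\left(h,T \right)} = -60 + 8 T h$ ($r{\left(h,T \right)} = 8 h T - 60 = 8 T h - 60 = -60 + 8 T h$)
$\frac{3130}{\left(3338 + G\right) \left(r{\left(8,-38 \right)} + 2779\right)} = \frac{3130}{\left(3338 + 4376\right) \left(\left(-60 + 8 \left(-38\right) 8\right) + 2779\right)} = \frac{3130}{7714 \left(\left(-60 - 2432\right) + 2779\right)} = \frac{3130}{7714 \left(-2492 + 2779\right)} = \frac{3130}{7714 \cdot 287} = \frac{3130}{2213918} = 3130 \cdot \frac{1}{2213918} = \frac{1565}{1106959}$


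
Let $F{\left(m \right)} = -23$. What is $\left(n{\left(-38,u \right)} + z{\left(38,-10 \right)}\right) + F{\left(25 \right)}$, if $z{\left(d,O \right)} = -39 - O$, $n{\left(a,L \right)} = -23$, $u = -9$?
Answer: $-75$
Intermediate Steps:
$\left(n{\left(-38,u \right)} + z{\left(38,-10 \right)}\right) + F{\left(25 \right)} = \left(-23 - 29\right) - 23 = -52 - 23 = -75$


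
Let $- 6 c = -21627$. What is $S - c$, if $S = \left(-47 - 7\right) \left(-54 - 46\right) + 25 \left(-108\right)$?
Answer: $- \frac{1809}{2} \approx -904.5$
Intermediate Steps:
$c = \frac{7209}{2}$ ($c = \left(- \frac{1}{6}\right) \left(-21627\right) = \frac{7209}{2} \approx 3604.5$)
$S = 2700$ ($S = \left(-54\right) \left(-100\right) - 2700 = 5400 - 2700 = 2700$)
$S - c = 2700 - \frac{7209}{2} = - \frac{1809}{2}$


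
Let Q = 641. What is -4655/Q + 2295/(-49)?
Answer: -1699190/31409 ≈ -54.099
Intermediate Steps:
-4655/Q + 2295/(-49) = -4655/641 + 2295/(-49) = -4655*1/641 + 2295*(-1/49) = -4655/641 - 2295/49 = -1699190/31409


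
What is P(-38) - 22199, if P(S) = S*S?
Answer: -20755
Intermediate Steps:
P(S) = S²
P(-38) - 22199 = (-38)² - 22199 = 1444 - 22199 = -20755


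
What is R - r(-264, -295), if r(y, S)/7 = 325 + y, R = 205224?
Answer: 204797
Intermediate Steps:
r(y, S) = 2275 + 7*y (r(y, S) = 7*(325 + y) = 2275 + 7*y)
R - r(-264, -295) = 205224 - (2275 + 7*(-264)) = 205224 - (2275 - 1848) = 205224 - 1*427 = 205224 - 427 = 204797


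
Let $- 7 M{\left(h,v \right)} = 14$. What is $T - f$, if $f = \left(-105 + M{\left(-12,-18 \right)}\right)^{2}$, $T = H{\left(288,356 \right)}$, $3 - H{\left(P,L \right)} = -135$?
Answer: $-11311$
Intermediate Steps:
$H{\left(P,L \right)} = 138$ ($H{\left(P,L \right)} = 3 - -135 = 3 + 135 = 138$)
$T = 138$
$M{\left(h,v \right)} = -2$ ($M{\left(h,v \right)} = \left(- \frac{1}{7}\right) 14 = -2$)
$f = 11449$ ($f = \left(-105 - 2\right)^{2} = \left(-107\right)^{2} = 11449$)
$T - f = 138 - 11449 = -11311$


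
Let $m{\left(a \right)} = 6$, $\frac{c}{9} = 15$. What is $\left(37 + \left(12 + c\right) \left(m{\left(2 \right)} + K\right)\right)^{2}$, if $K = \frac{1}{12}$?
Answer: $\frac{13875625}{16} \approx 8.6723 \cdot 10^{5}$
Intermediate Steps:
$c = 135$ ($c = 9 \cdot 15 = 135$)
$K = \frac{1}{12} \approx 0.083333$
$\left(37 + \left(12 + c\right) \left(m{\left(2 \right)} + K\right)\right)^{2} = \left(37 + \left(12 + 135\right) \left(6 + \frac{1}{12}\right)\right)^{2} = \left(37 + 147 \cdot \frac{73}{12}\right)^{2} = \left(37 + \frac{3577}{4}\right)^{2} = \left(\frac{3725}{4}\right)^{2} = \frac{13875625}{16}$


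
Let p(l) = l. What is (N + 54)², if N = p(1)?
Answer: 3025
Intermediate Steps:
N = 1
(N + 54)² = (1 + 54)² = 55² = 3025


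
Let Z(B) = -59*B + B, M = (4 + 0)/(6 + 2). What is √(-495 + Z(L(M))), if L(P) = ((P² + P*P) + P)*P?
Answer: 2*I*√131 ≈ 22.891*I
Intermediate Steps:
M = ½ (M = 4/8 = 4*(⅛) = ½ ≈ 0.50000)
L(P) = P*(P + 2*P²) (L(P) = ((P² + P²) + P)*P = (2*P² + P)*P = (P + 2*P²)*P = P*(P + 2*P²))
Z(B) = -58*B
√(-495 + Z(L(M))) = √(-495 - 58*(½)²*(1 + 2*(½))) = √(-495 - 29*(1 + 1)/2) = √(-495 - 29*2/2) = √(-495 - 58*½) = √(-495 - 29) = √(-524) = 2*I*√131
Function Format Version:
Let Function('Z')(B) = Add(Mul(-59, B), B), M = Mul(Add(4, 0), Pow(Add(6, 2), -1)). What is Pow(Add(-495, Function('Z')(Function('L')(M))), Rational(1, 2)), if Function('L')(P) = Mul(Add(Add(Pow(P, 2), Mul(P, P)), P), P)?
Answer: Mul(2, I, Pow(131, Rational(1, 2))) ≈ Mul(22.891, I)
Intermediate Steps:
M = Rational(1, 2) (M = Mul(4, Pow(8, -1)) = Mul(4, Rational(1, 8)) = Rational(1, 2) ≈ 0.50000)
Function('L')(P) = Mul(P, Add(P, Mul(2, Pow(P, 2)))) (Function('L')(P) = Mul(Add(Add(Pow(P, 2), Pow(P, 2)), P), P) = Mul(Add(Mul(2, Pow(P, 2)), P), P) = Mul(Add(P, Mul(2, Pow(P, 2))), P) = Mul(P, Add(P, Mul(2, Pow(P, 2)))))
Function('Z')(B) = Mul(-58, B)
Pow(Add(-495, Function('Z')(Function('L')(M))), Rational(1, 2)) = Pow(Add(-495, Mul(-58, Mul(Pow(Rational(1, 2), 2), Add(1, Mul(2, Rational(1, 2)))))), Rational(1, 2)) = Pow(Add(-495, Mul(-58, Mul(Rational(1, 4), Add(1, 1)))), Rational(1, 2)) = Pow(Add(-495, Mul(-58, Mul(Rational(1, 4), 2))), Rational(1, 2)) = Pow(Add(-495, Mul(-58, Rational(1, 2))), Rational(1, 2)) = Pow(Add(-495, -29), Rational(1, 2)) = Pow(-524, Rational(1, 2)) = Mul(2, I, Pow(131, Rational(1, 2)))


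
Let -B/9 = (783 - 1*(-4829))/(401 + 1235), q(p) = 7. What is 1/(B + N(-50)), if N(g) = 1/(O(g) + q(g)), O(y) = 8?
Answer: -6135/188996 ≈ -0.032461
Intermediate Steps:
N(g) = 1/15 (N(g) = 1/(8 + 7) = 1/15)
B = -12627/409 (B = -9*(783 - 1*(-4829))/(401 + 1235) = -9*(783 + 4829)/1636 = -50508/1636 = -9*1403/409 = -12627/409 ≈ -30.873)
1/(B + N(-50)) = 1/(-12627/409 + 1/15) = 1/(-188996/6135) = -6135/188996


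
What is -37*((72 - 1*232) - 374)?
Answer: 19758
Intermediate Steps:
-37*((72 - 1*232) - 374) = -37*((72 - 232) - 374) = -37*(-160 - 374) = -37*(-534) = 19758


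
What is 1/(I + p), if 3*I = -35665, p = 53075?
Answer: 3/123560 ≈ 2.4280e-5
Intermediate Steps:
I = -35665/3 (I = (1/3)*(-35665) = -35665/3 ≈ -11888.)
1/(I + p) = 1/(-35665/3 + 53075) = 1/(123560/3) = 3/123560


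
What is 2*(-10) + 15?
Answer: -5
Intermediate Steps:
2*(-10) + 15 = -20 + 15 = -5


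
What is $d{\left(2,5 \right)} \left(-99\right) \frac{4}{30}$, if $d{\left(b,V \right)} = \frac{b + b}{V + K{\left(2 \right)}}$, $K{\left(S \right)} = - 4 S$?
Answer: $\frac{88}{5} \approx 17.6$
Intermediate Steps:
$d{\left(b,V \right)} = \frac{2 b}{-8 + V}$ ($d{\left(b,V \right)} = \frac{b + b}{V - 8} = \frac{2 b}{V - 8} = \frac{2 b}{-8 + V}$)
$d{\left(2,5 \right)} \left(-99\right) \frac{4}{30} = 2 \cdot 2 \frac{1}{-8 + 5} \left(-99\right) \frac{4}{30} = 2 \cdot 2 \frac{1}{-3} \left(-99\right) 4 \cdot \frac{1}{30} = 2 \cdot 2 \left(- \frac{1}{3}\right) \left(-99\right) \frac{2}{15} = \left(- \frac{4}{3}\right) \left(-99\right) \frac{2}{15} = 132 \cdot \frac{2}{15} = \frac{88}{5}$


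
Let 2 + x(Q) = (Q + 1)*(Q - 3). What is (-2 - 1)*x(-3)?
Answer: -30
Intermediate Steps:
x(Q) = -2 + (1 + Q)*(-3 + Q) (x(Q) = -2 + (Q + 1)*(Q - 3) = -2 + (1 + Q)*(-3 + Q))
(-2 - 1)*x(-3) = (-2 - 1)*(-5 + (-3)² - 2*(-3)) = -3*(-5 + 9 + 6) = -3*10 = -30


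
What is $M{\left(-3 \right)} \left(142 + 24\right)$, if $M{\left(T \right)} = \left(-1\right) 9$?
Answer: $-1494$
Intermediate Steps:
$M{\left(T \right)} = -9$
$M{\left(-3 \right)} \left(142 + 24\right) = - 9 \left(142 + 24\right) = \left(-9\right) 166 = -1494$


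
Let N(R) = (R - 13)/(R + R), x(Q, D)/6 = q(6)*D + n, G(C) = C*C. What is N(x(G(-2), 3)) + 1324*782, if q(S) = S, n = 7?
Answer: 310610537/300 ≈ 1.0354e+6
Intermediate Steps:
G(C) = C**2
x(Q, D) = 42 + 36*D (x(Q, D) = 6*(6*D + 7) = 6*(7 + 6*D) = 42 + 36*D)
N(R) = (-13 + R)/(2*R) (N(R) = (-13 + R)/((2*R)) = (-13 + R)*(1/(2*R)) = (-13 + R)/(2*R))
N(x(G(-2), 3)) + 1324*782 = (-13 + (42 + 36*3))/(2*(42 + 36*3)) + 1324*782 = (-13 + (42 + 108))/(2*(42 + 108)) + 1035368 = (1/2)*(-13 + 150)/150 + 1035368 = (1/2)*(1/150)*137 + 1035368 = 137/300 + 1035368 = 310610537/300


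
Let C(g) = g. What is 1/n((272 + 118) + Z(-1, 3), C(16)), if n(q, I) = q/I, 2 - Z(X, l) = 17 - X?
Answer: 8/187 ≈ 0.042781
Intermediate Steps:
Z(X, l) = -15 + X (Z(X, l) = 2 - (17 - X) = 2 + (-17 + X) = -15 + X)
1/n((272 + 118) + Z(-1, 3), C(16)) = 1/(((272 + 118) + (-15 - 1))/16) = 1/((390 - 16)*(1/16)) = 1/(374*(1/16)) = 1/(187/8) = 8/187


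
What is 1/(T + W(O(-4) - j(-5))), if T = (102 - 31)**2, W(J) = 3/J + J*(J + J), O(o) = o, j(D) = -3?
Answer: 1/5040 ≈ 0.00019841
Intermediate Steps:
W(J) = 2*J**2 + 3/J (W(J) = 3/J + J*(2*J) = 3/J + 2*J**2 = 2*J**2 + 3/J)
T = 5041 (T = 71**2 = 5041)
1/(T + W(O(-4) - j(-5))) = 1/(5041 + (3 + 2*(-4 - 1*(-3))**3)/(-4 - 1*(-3))) = 1/(5041 + (3 + 2*(-4 + 3)**3)/(-4 + 3)) = 1/(5041 + (3 + 2*(-1)**3)/(-1)) = 1/(5041 - (3 + 2*(-1))) = 1/(5041 - (3 - 2)) = 1/(5041 - 1*1) = 1/(5041 - 1) = 1/5040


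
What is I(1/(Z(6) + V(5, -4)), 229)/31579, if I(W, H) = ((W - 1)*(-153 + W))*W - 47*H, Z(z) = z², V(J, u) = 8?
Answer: -916545959/2690025536 ≈ -0.34072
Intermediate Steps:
I(W, H) = -47*H + W*(-1 + W)*(-153 + W) (I(W, H) = ((-1 + W)*(-153 + W))*W - 47*H = W*(-1 + W)*(-153 + W) - 47*H = -47*H + W*(-1 + W)*(-153 + W))
I(1/(Z(6) + V(5, -4)), 229)/31579 = ((1/(6² + 8))³ - 154/(6² + 8)² - 47*229 + 153/(6² + 8))/31579 = ((1/(36 + 8))³ - 154/(36 + 8)² - 10763 + 153/(36 + 8))*(1/31579) = ((1/44)³ - 154*(1/44)² - 10763 + 153/44)*(1/31579) = ((1/44)³ - 154*(1/44)² - 10763 + 153*(1/44))*(1/31579) = (1/85184 - 154*1/1936 - 10763 + 153/44)*(1/31579) = (1/85184 - 7/88 - 10763 + 153/44)*(1/31579) = -916545959/85184*1/31579 = -916545959/2690025536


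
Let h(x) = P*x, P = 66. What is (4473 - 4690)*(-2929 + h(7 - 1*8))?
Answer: 649915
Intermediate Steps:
h(x) = 66*x
(4473 - 4690)*(-2929 + h(7 - 1*8)) = (4473 - 4690)*(-2929 + 66*(7 - 1*8)) = -217*(-2929 + 66*(7 - 8)) = -217*(-2929 + 66*(-1)) = -217*(-2929 - 66) = -217*(-2995) = 649915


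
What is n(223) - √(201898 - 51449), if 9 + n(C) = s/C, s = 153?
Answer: -1854/223 - √150449 ≈ -396.19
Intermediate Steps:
n(C) = -9 + 153/C
n(223) - √(201898 - 51449) = (-9 + 153/223) - √(201898 - 51449) = (-9 + 153*(1/223)) - √150449 = (-9 + 153/223) - √150449 = -1854/223 - √150449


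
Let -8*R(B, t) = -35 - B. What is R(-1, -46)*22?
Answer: 187/2 ≈ 93.500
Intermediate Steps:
R(B, t) = 35/8 + B/8 (R(B, t) = -(-35 - B)/8 = 35/8 + B/8)
R(-1, -46)*22 = (35/8 + (⅛)*(-1))*22 = (35/8 - ⅛)*22 = (17/4)*22 = 187/2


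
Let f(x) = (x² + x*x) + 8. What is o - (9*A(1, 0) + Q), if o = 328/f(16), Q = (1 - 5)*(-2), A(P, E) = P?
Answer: -1064/65 ≈ -16.369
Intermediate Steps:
f(x) = 8 + 2*x² (f(x) = (x² + x²) + 8 = 2*x² + 8 = 8 + 2*x²)
Q = 8 (Q = -4*(-2) = 8)
o = 41/65 (o = 328/(8 + 2*16²) = 328/(8 + 2*256) = 328/(8 + 512) = 328/520 = 328*(1/520) = 41/65 ≈ 0.63077)
o - (9*A(1, 0) + Q) = 41/65 - (9*1 + 8) = 41/65 - (9 + 8) = 41/65 - 1*17 = 41/65 - 17 = -1064/65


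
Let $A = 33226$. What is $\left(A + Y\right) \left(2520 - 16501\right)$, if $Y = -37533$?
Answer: $60216167$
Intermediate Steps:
$\left(A + Y\right) \left(2520 - 16501\right) = \left(33226 - 37533\right) \left(2520 - 16501\right) = \left(-4307\right) \left(-13981\right) = 60216167$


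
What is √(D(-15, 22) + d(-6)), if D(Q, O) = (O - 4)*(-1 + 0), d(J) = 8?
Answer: I*√10 ≈ 3.1623*I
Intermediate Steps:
D(Q, O) = 4 - O (D(Q, O) = (-4 + O)*(-1) = 4 - O)
√(D(-15, 22) + d(-6)) = √((4 - 1*22) + 8) = √((4 - 22) + 8) = √(-18 + 8) = √(-10) = I*√10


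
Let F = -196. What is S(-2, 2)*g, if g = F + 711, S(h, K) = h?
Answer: -1030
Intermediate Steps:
g = 515 (g = -196 + 711 = 515)
S(-2, 2)*g = -2*515 = -1030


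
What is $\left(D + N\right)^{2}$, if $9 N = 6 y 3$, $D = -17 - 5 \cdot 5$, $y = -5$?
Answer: $2704$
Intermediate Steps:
$D = -42$ ($D = -17 - 25 = -42$)
$N = -10$ ($N = \frac{6 \left(-5\right) 3}{9} = \frac{\left(-30\right) 3}{9} = \frac{1}{9} \left(-90\right) = -10$)
$\left(D + N\right)^{2} = \left(-42 - 10\right)^{2} = \left(-52\right)^{2} = 2704$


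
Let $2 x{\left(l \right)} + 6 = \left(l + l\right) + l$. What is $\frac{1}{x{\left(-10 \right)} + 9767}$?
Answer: $\frac{1}{9749} \approx 0.00010257$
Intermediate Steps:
$x{\left(l \right)} = -3 + \frac{3 l}{2}$ ($x{\left(l \right)} = -3 + \frac{\left(l + l\right) + l}{2} = -3 + \frac{2 l + l}{2} = -3 + \frac{3 l}{2}$)
$\frac{1}{x{\left(-10 \right)} + 9767} = \frac{1}{\left(-3 + \frac{3}{2} \left(-10\right)\right) + 9767} = \frac{1}{\left(-3 - 15\right) + 9767} = \frac{1}{-18 + 9767} = \frac{1}{9749}$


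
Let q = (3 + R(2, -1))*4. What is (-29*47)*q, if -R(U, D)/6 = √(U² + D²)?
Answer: -16356 + 32712*√5 ≈ 56790.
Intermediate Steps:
R(U, D) = -6*√(D² + U²) (R(U, D) = -6*√(U² + D²) = -6*√(D² + U²))
q = 12 - 24*√5 (q = (3 - 6*√((-1)² + 2²))*4 = (3 - 6*√(1 + 4))*4 = (3 - 6*√5)*4 = 12 - 24*√5 ≈ -41.666)
(-29*47)*q = (-29*47)*(12 - 24*√5) = -1363*(12 - 24*√5) = -16356 + 32712*√5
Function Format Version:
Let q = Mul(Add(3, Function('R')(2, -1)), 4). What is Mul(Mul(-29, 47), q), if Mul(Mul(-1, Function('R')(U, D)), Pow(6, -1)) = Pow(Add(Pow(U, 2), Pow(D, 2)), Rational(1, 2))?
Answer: Add(-16356, Mul(32712, Pow(5, Rational(1, 2)))) ≈ 56790.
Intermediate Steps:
Function('R')(U, D) = Mul(-6, Pow(Add(Pow(D, 2), Pow(U, 2)), Rational(1, 2))) (Function('R')(U, D) = Mul(-6, Pow(Add(Pow(U, 2), Pow(D, 2)), Rational(1, 2))) = Mul(-6, Pow(Add(Pow(D, 2), Pow(U, 2)), Rational(1, 2))))
q = Add(12, Mul(-24, Pow(5, Rational(1, 2)))) (q = Mul(Add(3, Mul(-6, Pow(Add(Pow(-1, 2), Pow(2, 2)), Rational(1, 2)))), 4) = Mul(Add(3, Mul(-6, Pow(Add(1, 4), Rational(1, 2)))), 4) = Mul(Add(3, Mul(-6, Pow(5, Rational(1, 2)))), 4) = Add(12, Mul(-24, Pow(5, Rational(1, 2)))) ≈ -41.666)
Mul(Mul(-29, 47), q) = Mul(Mul(-29, 47), Add(12, Mul(-24, Pow(5, Rational(1, 2))))) = Mul(-1363, Add(12, Mul(-24, Pow(5, Rational(1, 2))))) = Add(-16356, Mul(32712, Pow(5, Rational(1, 2))))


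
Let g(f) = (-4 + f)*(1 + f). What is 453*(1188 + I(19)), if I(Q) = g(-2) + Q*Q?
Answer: 704415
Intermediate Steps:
g(f) = (1 + f)*(-4 + f)
I(Q) = 6 + Q**2 (I(Q) = (-4 + (-2)**2 - 3*(-2)) + Q*Q = (-4 + 4 + 6) + Q**2 = 6 + Q**2)
453*(1188 + I(19)) = 453*(1188 + (6 + 19**2)) = 453*(1188 + (6 + 361)) = 453*(1188 + 367) = 453*1555 = 704415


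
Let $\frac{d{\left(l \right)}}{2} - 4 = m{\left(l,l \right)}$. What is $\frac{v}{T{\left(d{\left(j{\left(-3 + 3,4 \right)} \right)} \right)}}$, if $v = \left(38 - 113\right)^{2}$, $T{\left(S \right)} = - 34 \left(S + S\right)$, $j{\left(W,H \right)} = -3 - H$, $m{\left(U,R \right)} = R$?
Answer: $\frac{1875}{136} \approx 13.787$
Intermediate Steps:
$d{\left(l \right)} = 8 + 2 l$
$T{\left(S \right)} = - 68 S$ ($T{\left(S \right)} = - 34 \cdot 2 S = - 68 S$)
$v = 5625$ ($v = \left(-75\right)^{2} = 5625$)
$\frac{v}{T{\left(d{\left(j{\left(-3 + 3,4 \right)} \right)} \right)}} = \frac{5625}{\left(-68\right) \left(8 + 2 \left(-3 - 4\right)\right)} = \frac{5625}{\left(-68\right) \left(8 + 2 \left(-7\right)\right)} = \frac{5625}{\left(-68\right) \left(8 - 14\right)} = \frac{5625}{\left(-68\right) \left(-6\right)} = \frac{5625}{408} = 5625 \cdot \frac{1}{408} = \frac{1875}{136}$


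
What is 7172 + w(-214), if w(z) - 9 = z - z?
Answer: 7181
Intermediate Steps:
w(z) = 9 (w(z) = 9 + (z - z) = 9 + 0 = 9)
7172 + w(-214) = 7172 + 9 = 7181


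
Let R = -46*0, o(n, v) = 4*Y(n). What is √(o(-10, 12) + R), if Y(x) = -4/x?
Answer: 2*√10/5 ≈ 1.2649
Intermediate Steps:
o(n, v) = -16/n (o(n, v) = 4*(-4/n) = -16/n)
R = 0
√(o(-10, 12) + R) = √(-16/(-10) + 0) = √(-16*(-⅒) + 0) = √(8/5 + 0) = √(8/5) = 2*√10/5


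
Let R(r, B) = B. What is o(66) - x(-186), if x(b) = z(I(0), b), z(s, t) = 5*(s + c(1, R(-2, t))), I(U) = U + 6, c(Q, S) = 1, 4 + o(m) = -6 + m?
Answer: 21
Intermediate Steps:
o(m) = -10 + m (o(m) = -4 + (-6 + m) = -10 + m)
I(U) = 6 + U
z(s, t) = 5 + 5*s (z(s, t) = 5*(s + 1) = 5*(1 + s) = 5 + 5*s)
x(b) = 35 (x(b) = 5 + 5*(6 + 0) = 5 + 5*6 = 5 + 30 = 35)
o(66) - x(-186) = (-10 + 66) - 1*35 = 56 - 35 = 21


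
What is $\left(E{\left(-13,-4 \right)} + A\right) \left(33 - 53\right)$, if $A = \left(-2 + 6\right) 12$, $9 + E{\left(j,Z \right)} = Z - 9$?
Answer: $-520$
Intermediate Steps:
$E{\left(j,Z \right)} = -18 + Z$ ($E{\left(j,Z \right)} = -9 + \left(Z - 9\right) = -9 + \left(-9 + Z\right) = -18 + Z$)
$A = 48$ ($A = 4 \cdot 12 = 48$)
$\left(E{\left(-13,-4 \right)} + A\right) \left(33 - 53\right) = \left(\left(-18 - 4\right) + 48\right) \left(33 - 53\right) = \left(-22 + 48\right) \left(-20\right) = 26 \left(-20\right) = -520$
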